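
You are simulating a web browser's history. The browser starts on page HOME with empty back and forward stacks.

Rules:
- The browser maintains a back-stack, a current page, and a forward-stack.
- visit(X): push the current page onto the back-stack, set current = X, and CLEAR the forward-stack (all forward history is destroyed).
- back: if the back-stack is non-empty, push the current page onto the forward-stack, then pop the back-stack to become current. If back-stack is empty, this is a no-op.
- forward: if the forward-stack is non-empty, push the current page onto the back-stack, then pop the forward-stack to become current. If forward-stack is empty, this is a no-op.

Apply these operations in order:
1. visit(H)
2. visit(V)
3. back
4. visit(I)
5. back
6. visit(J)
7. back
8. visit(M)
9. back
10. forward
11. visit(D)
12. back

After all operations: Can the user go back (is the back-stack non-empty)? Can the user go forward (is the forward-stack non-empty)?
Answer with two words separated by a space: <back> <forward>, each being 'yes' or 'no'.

Answer: yes yes

Derivation:
After 1 (visit(H)): cur=H back=1 fwd=0
After 2 (visit(V)): cur=V back=2 fwd=0
After 3 (back): cur=H back=1 fwd=1
After 4 (visit(I)): cur=I back=2 fwd=0
After 5 (back): cur=H back=1 fwd=1
After 6 (visit(J)): cur=J back=2 fwd=0
After 7 (back): cur=H back=1 fwd=1
After 8 (visit(M)): cur=M back=2 fwd=0
After 9 (back): cur=H back=1 fwd=1
After 10 (forward): cur=M back=2 fwd=0
After 11 (visit(D)): cur=D back=3 fwd=0
After 12 (back): cur=M back=2 fwd=1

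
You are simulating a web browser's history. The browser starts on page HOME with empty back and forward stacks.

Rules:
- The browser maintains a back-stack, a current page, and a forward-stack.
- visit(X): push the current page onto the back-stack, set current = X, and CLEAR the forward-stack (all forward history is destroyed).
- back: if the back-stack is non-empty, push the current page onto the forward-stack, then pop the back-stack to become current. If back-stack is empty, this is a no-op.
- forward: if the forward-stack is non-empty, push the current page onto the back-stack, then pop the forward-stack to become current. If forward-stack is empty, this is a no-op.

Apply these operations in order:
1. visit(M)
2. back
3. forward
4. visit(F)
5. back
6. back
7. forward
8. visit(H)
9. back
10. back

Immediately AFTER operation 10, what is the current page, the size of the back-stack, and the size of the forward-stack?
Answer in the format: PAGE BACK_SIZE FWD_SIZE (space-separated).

After 1 (visit(M)): cur=M back=1 fwd=0
After 2 (back): cur=HOME back=0 fwd=1
After 3 (forward): cur=M back=1 fwd=0
After 4 (visit(F)): cur=F back=2 fwd=0
After 5 (back): cur=M back=1 fwd=1
After 6 (back): cur=HOME back=0 fwd=2
After 7 (forward): cur=M back=1 fwd=1
After 8 (visit(H)): cur=H back=2 fwd=0
After 9 (back): cur=M back=1 fwd=1
After 10 (back): cur=HOME back=0 fwd=2

HOME 0 2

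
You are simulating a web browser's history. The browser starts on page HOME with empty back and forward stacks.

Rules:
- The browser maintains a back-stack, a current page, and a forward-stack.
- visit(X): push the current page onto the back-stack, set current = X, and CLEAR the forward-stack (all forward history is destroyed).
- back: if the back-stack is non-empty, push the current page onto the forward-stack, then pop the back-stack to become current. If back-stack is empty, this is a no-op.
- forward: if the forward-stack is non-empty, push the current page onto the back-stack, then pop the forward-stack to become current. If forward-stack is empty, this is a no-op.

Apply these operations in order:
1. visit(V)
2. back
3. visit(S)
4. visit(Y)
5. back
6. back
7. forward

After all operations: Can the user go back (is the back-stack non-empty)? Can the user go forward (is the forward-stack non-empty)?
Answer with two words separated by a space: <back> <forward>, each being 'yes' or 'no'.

Answer: yes yes

Derivation:
After 1 (visit(V)): cur=V back=1 fwd=0
After 2 (back): cur=HOME back=0 fwd=1
After 3 (visit(S)): cur=S back=1 fwd=0
After 4 (visit(Y)): cur=Y back=2 fwd=0
After 5 (back): cur=S back=1 fwd=1
After 6 (back): cur=HOME back=0 fwd=2
After 7 (forward): cur=S back=1 fwd=1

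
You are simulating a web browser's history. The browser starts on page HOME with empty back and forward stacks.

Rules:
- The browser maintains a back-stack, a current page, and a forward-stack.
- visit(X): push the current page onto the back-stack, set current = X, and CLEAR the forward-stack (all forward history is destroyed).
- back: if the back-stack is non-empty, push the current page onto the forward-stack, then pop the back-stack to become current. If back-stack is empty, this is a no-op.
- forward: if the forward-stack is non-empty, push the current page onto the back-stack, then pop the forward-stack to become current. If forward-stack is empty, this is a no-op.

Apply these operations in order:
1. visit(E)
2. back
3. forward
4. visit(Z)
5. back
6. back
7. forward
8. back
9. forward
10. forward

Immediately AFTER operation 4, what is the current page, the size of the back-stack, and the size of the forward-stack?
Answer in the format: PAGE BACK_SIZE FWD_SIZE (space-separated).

After 1 (visit(E)): cur=E back=1 fwd=0
After 2 (back): cur=HOME back=0 fwd=1
After 3 (forward): cur=E back=1 fwd=0
After 4 (visit(Z)): cur=Z back=2 fwd=0

Z 2 0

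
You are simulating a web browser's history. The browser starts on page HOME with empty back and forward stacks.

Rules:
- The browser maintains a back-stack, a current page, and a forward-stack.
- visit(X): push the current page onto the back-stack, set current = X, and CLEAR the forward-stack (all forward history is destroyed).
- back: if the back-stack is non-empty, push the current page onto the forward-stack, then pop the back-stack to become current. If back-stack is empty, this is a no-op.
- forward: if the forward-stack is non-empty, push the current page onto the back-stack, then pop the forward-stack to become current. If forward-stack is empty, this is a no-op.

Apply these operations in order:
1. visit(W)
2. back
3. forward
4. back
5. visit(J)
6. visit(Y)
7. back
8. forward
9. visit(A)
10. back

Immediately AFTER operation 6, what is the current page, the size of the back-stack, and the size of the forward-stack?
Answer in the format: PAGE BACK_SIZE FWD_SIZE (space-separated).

After 1 (visit(W)): cur=W back=1 fwd=0
After 2 (back): cur=HOME back=0 fwd=1
After 3 (forward): cur=W back=1 fwd=0
After 4 (back): cur=HOME back=0 fwd=1
After 5 (visit(J)): cur=J back=1 fwd=0
After 6 (visit(Y)): cur=Y back=2 fwd=0

Y 2 0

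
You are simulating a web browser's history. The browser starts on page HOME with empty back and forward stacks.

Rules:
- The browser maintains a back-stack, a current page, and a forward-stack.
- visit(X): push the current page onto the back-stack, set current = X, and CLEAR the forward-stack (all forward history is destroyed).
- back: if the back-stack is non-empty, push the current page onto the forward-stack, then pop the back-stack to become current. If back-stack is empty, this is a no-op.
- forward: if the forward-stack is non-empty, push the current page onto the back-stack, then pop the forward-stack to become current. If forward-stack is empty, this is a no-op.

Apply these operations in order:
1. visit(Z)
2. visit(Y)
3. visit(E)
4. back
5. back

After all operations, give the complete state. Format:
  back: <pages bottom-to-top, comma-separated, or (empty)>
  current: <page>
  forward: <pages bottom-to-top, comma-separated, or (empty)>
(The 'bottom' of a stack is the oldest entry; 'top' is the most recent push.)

After 1 (visit(Z)): cur=Z back=1 fwd=0
After 2 (visit(Y)): cur=Y back=2 fwd=0
After 3 (visit(E)): cur=E back=3 fwd=0
After 4 (back): cur=Y back=2 fwd=1
After 5 (back): cur=Z back=1 fwd=2

Answer: back: HOME
current: Z
forward: E,Y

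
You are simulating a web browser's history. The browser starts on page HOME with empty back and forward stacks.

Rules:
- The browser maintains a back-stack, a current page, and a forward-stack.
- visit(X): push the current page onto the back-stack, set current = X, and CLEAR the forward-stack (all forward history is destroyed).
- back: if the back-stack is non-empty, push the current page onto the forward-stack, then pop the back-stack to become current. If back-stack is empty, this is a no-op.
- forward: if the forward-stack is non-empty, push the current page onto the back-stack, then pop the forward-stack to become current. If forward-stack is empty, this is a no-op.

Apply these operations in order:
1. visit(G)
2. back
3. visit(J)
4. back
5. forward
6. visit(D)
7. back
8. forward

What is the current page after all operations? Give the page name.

After 1 (visit(G)): cur=G back=1 fwd=0
After 2 (back): cur=HOME back=0 fwd=1
After 3 (visit(J)): cur=J back=1 fwd=0
After 4 (back): cur=HOME back=0 fwd=1
After 5 (forward): cur=J back=1 fwd=0
After 6 (visit(D)): cur=D back=2 fwd=0
After 7 (back): cur=J back=1 fwd=1
After 8 (forward): cur=D back=2 fwd=0

Answer: D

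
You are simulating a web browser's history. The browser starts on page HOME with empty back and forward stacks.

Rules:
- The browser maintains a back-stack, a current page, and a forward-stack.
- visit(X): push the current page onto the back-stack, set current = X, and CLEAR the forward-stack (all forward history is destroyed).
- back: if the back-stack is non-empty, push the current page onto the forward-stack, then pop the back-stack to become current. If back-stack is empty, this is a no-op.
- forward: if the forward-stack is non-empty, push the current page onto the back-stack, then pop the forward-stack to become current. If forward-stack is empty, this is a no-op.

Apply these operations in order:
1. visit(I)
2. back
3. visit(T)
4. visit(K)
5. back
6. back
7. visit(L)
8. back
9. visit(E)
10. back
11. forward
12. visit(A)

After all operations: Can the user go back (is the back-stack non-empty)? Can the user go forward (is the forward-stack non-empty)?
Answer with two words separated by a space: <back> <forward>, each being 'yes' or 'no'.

After 1 (visit(I)): cur=I back=1 fwd=0
After 2 (back): cur=HOME back=0 fwd=1
After 3 (visit(T)): cur=T back=1 fwd=0
After 4 (visit(K)): cur=K back=2 fwd=0
After 5 (back): cur=T back=1 fwd=1
After 6 (back): cur=HOME back=0 fwd=2
After 7 (visit(L)): cur=L back=1 fwd=0
After 8 (back): cur=HOME back=0 fwd=1
After 9 (visit(E)): cur=E back=1 fwd=0
After 10 (back): cur=HOME back=0 fwd=1
After 11 (forward): cur=E back=1 fwd=0
After 12 (visit(A)): cur=A back=2 fwd=0

Answer: yes no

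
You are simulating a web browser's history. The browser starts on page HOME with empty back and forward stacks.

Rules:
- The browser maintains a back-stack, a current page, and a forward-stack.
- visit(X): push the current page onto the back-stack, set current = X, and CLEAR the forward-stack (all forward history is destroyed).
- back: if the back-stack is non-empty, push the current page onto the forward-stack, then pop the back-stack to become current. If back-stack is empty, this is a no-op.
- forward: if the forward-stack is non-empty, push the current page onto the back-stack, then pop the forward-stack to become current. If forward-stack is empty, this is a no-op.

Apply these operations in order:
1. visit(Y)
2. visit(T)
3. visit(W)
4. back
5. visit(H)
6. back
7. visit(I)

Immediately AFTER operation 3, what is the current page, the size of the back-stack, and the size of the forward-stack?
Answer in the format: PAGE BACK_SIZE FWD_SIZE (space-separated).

After 1 (visit(Y)): cur=Y back=1 fwd=0
After 2 (visit(T)): cur=T back=2 fwd=0
After 3 (visit(W)): cur=W back=3 fwd=0

W 3 0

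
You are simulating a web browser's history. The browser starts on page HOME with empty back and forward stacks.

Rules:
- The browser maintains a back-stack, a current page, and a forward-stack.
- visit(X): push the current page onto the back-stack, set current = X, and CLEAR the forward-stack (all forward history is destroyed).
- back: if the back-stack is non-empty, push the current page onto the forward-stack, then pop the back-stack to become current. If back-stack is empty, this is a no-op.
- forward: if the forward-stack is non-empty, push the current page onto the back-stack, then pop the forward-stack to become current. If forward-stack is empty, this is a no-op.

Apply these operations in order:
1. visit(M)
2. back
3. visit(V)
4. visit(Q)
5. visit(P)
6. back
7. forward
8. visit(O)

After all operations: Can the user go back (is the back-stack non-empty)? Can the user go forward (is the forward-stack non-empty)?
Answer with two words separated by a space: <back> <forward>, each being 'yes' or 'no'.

Answer: yes no

Derivation:
After 1 (visit(M)): cur=M back=1 fwd=0
After 2 (back): cur=HOME back=0 fwd=1
After 3 (visit(V)): cur=V back=1 fwd=0
After 4 (visit(Q)): cur=Q back=2 fwd=0
After 5 (visit(P)): cur=P back=3 fwd=0
After 6 (back): cur=Q back=2 fwd=1
After 7 (forward): cur=P back=3 fwd=0
After 8 (visit(O)): cur=O back=4 fwd=0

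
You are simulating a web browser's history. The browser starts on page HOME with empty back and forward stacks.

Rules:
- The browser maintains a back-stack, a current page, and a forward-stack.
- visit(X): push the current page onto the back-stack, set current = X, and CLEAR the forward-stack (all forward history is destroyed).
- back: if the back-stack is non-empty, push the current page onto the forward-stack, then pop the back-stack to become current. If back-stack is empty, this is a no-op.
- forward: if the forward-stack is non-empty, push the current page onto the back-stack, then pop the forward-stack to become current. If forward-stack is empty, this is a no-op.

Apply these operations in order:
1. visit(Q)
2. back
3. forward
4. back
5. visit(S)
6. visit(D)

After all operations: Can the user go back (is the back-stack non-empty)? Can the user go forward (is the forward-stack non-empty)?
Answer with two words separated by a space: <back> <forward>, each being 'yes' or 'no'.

Answer: yes no

Derivation:
After 1 (visit(Q)): cur=Q back=1 fwd=0
After 2 (back): cur=HOME back=0 fwd=1
After 3 (forward): cur=Q back=1 fwd=0
After 4 (back): cur=HOME back=0 fwd=1
After 5 (visit(S)): cur=S back=1 fwd=0
After 6 (visit(D)): cur=D back=2 fwd=0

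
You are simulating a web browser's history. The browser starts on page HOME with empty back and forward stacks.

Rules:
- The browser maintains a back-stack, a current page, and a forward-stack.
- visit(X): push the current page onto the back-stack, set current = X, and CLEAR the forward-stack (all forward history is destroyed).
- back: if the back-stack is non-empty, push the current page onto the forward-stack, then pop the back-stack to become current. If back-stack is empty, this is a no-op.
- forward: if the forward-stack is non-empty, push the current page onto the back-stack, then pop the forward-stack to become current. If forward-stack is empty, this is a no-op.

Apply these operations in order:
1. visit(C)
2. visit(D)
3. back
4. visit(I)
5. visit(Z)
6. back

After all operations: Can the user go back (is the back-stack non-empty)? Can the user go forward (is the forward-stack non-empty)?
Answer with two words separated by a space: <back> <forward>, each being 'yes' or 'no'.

After 1 (visit(C)): cur=C back=1 fwd=0
After 2 (visit(D)): cur=D back=2 fwd=0
After 3 (back): cur=C back=1 fwd=1
After 4 (visit(I)): cur=I back=2 fwd=0
After 5 (visit(Z)): cur=Z back=3 fwd=0
After 6 (back): cur=I back=2 fwd=1

Answer: yes yes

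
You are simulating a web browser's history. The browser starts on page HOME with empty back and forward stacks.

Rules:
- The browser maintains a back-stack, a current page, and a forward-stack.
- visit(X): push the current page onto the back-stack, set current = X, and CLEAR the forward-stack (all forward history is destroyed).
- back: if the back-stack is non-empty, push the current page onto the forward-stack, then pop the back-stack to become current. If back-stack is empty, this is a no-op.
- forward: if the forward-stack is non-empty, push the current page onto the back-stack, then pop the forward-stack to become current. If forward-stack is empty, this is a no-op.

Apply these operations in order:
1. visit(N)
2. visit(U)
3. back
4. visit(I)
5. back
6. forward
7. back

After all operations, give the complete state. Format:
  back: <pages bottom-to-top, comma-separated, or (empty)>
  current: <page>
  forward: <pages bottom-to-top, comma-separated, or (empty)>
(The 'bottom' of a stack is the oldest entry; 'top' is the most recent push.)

After 1 (visit(N)): cur=N back=1 fwd=0
After 2 (visit(U)): cur=U back=2 fwd=0
After 3 (back): cur=N back=1 fwd=1
After 4 (visit(I)): cur=I back=2 fwd=0
After 5 (back): cur=N back=1 fwd=1
After 6 (forward): cur=I back=2 fwd=0
After 7 (back): cur=N back=1 fwd=1

Answer: back: HOME
current: N
forward: I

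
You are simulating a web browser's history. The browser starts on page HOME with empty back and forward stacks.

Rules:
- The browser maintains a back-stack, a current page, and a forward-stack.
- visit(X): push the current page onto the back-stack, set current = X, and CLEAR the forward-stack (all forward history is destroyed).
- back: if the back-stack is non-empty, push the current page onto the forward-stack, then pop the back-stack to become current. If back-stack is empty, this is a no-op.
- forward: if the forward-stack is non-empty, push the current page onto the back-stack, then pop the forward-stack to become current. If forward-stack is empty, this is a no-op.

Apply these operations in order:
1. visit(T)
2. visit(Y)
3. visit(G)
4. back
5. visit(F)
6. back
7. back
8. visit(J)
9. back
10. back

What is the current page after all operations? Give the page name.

After 1 (visit(T)): cur=T back=1 fwd=0
After 2 (visit(Y)): cur=Y back=2 fwd=0
After 3 (visit(G)): cur=G back=3 fwd=0
After 4 (back): cur=Y back=2 fwd=1
After 5 (visit(F)): cur=F back=3 fwd=0
After 6 (back): cur=Y back=2 fwd=1
After 7 (back): cur=T back=1 fwd=2
After 8 (visit(J)): cur=J back=2 fwd=0
After 9 (back): cur=T back=1 fwd=1
After 10 (back): cur=HOME back=0 fwd=2

Answer: HOME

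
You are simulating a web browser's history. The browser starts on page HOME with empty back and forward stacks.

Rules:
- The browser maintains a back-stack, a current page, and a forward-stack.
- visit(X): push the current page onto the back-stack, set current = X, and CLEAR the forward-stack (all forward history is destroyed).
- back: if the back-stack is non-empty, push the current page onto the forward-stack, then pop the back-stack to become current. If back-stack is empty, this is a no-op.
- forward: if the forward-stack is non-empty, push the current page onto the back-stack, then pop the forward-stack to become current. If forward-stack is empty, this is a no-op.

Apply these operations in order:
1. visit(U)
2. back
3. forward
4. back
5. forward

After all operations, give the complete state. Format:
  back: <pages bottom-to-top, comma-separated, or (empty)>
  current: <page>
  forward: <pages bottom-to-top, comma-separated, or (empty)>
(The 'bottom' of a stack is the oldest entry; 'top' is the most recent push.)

Answer: back: HOME
current: U
forward: (empty)

Derivation:
After 1 (visit(U)): cur=U back=1 fwd=0
After 2 (back): cur=HOME back=0 fwd=1
After 3 (forward): cur=U back=1 fwd=0
After 4 (back): cur=HOME back=0 fwd=1
After 5 (forward): cur=U back=1 fwd=0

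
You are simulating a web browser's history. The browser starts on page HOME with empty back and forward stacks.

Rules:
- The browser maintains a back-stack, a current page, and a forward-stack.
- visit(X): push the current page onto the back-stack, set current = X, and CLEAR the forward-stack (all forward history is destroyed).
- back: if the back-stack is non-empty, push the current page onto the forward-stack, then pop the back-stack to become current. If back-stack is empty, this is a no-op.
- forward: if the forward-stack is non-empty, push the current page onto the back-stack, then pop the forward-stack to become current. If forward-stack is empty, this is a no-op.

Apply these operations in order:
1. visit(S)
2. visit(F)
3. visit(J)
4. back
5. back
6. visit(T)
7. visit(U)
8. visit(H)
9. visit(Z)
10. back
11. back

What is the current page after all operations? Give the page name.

After 1 (visit(S)): cur=S back=1 fwd=0
After 2 (visit(F)): cur=F back=2 fwd=0
After 3 (visit(J)): cur=J back=3 fwd=0
After 4 (back): cur=F back=2 fwd=1
After 5 (back): cur=S back=1 fwd=2
After 6 (visit(T)): cur=T back=2 fwd=0
After 7 (visit(U)): cur=U back=3 fwd=0
After 8 (visit(H)): cur=H back=4 fwd=0
After 9 (visit(Z)): cur=Z back=5 fwd=0
After 10 (back): cur=H back=4 fwd=1
After 11 (back): cur=U back=3 fwd=2

Answer: U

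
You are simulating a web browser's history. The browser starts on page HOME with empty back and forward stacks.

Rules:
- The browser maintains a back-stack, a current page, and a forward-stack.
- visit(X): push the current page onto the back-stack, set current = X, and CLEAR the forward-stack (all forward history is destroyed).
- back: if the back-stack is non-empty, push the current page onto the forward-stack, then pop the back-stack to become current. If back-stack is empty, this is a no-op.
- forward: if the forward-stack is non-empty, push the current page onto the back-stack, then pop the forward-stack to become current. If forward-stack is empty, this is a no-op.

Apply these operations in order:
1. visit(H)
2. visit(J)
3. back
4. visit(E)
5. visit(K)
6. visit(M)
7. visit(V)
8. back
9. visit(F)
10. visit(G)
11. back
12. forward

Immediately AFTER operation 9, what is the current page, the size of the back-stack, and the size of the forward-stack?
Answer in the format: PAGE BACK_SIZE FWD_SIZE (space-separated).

After 1 (visit(H)): cur=H back=1 fwd=0
After 2 (visit(J)): cur=J back=2 fwd=0
After 3 (back): cur=H back=1 fwd=1
After 4 (visit(E)): cur=E back=2 fwd=0
After 5 (visit(K)): cur=K back=3 fwd=0
After 6 (visit(M)): cur=M back=4 fwd=0
After 7 (visit(V)): cur=V back=5 fwd=0
After 8 (back): cur=M back=4 fwd=1
After 9 (visit(F)): cur=F back=5 fwd=0

F 5 0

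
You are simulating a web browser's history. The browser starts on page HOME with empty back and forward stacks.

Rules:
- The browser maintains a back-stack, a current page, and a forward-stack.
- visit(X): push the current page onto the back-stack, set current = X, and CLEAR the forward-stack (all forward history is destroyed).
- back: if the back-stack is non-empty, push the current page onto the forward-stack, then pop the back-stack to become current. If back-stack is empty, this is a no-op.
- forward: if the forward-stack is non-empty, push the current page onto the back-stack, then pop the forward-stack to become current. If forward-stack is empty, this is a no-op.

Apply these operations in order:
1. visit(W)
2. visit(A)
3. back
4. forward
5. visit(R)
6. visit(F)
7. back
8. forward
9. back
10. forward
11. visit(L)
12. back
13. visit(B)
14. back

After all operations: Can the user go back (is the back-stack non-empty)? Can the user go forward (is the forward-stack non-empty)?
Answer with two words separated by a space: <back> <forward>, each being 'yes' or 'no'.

After 1 (visit(W)): cur=W back=1 fwd=0
After 2 (visit(A)): cur=A back=2 fwd=0
After 3 (back): cur=W back=1 fwd=1
After 4 (forward): cur=A back=2 fwd=0
After 5 (visit(R)): cur=R back=3 fwd=0
After 6 (visit(F)): cur=F back=4 fwd=0
After 7 (back): cur=R back=3 fwd=1
After 8 (forward): cur=F back=4 fwd=0
After 9 (back): cur=R back=3 fwd=1
After 10 (forward): cur=F back=4 fwd=0
After 11 (visit(L)): cur=L back=5 fwd=0
After 12 (back): cur=F back=4 fwd=1
After 13 (visit(B)): cur=B back=5 fwd=0
After 14 (back): cur=F back=4 fwd=1

Answer: yes yes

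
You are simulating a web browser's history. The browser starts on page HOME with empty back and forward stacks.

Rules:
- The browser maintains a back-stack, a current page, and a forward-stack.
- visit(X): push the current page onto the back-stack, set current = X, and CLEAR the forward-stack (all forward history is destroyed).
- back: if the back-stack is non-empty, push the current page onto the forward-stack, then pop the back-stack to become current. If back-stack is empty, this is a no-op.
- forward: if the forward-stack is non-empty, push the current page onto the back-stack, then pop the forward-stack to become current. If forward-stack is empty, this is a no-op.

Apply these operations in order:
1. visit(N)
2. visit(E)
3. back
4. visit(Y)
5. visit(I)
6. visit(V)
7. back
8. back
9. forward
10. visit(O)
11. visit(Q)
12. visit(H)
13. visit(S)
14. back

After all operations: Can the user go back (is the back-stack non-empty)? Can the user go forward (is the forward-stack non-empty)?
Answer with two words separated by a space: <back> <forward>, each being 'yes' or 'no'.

After 1 (visit(N)): cur=N back=1 fwd=0
After 2 (visit(E)): cur=E back=2 fwd=0
After 3 (back): cur=N back=1 fwd=1
After 4 (visit(Y)): cur=Y back=2 fwd=0
After 5 (visit(I)): cur=I back=3 fwd=0
After 6 (visit(V)): cur=V back=4 fwd=0
After 7 (back): cur=I back=3 fwd=1
After 8 (back): cur=Y back=2 fwd=2
After 9 (forward): cur=I back=3 fwd=1
After 10 (visit(O)): cur=O back=4 fwd=0
After 11 (visit(Q)): cur=Q back=5 fwd=0
After 12 (visit(H)): cur=H back=6 fwd=0
After 13 (visit(S)): cur=S back=7 fwd=0
After 14 (back): cur=H back=6 fwd=1

Answer: yes yes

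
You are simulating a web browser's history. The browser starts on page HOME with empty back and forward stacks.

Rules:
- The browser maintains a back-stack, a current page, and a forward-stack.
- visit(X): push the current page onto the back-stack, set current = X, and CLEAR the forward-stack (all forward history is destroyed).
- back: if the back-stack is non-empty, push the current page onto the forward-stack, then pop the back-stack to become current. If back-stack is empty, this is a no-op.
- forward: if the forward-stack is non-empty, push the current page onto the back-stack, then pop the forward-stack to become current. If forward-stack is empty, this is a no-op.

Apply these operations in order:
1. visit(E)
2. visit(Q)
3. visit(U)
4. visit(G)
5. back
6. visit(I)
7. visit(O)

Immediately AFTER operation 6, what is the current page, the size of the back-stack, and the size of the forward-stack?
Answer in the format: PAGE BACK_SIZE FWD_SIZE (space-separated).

After 1 (visit(E)): cur=E back=1 fwd=0
After 2 (visit(Q)): cur=Q back=2 fwd=0
After 3 (visit(U)): cur=U back=3 fwd=0
After 4 (visit(G)): cur=G back=4 fwd=0
After 5 (back): cur=U back=3 fwd=1
After 6 (visit(I)): cur=I back=4 fwd=0

I 4 0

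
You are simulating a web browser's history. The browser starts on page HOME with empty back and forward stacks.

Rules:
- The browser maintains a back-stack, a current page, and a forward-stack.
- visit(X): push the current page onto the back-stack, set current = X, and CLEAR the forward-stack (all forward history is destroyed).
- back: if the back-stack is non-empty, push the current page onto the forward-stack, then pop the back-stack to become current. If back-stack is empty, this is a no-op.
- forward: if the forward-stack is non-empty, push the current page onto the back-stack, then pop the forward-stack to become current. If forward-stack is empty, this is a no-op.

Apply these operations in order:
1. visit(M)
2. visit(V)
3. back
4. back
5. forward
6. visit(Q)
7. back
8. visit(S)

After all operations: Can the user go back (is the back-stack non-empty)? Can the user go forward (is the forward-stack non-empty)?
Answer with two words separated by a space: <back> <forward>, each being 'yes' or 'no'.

Answer: yes no

Derivation:
After 1 (visit(M)): cur=M back=1 fwd=0
After 2 (visit(V)): cur=V back=2 fwd=0
After 3 (back): cur=M back=1 fwd=1
After 4 (back): cur=HOME back=0 fwd=2
After 5 (forward): cur=M back=1 fwd=1
After 6 (visit(Q)): cur=Q back=2 fwd=0
After 7 (back): cur=M back=1 fwd=1
After 8 (visit(S)): cur=S back=2 fwd=0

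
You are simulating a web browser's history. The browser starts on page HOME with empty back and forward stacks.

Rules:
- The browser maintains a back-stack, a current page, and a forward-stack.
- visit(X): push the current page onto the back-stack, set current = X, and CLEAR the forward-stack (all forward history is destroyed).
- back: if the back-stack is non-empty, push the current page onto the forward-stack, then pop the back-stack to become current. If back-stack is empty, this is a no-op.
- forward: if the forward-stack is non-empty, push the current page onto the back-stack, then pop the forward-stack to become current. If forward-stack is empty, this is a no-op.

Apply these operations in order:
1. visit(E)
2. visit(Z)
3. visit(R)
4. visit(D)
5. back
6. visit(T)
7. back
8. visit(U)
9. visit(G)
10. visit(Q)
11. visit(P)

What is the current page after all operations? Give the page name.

After 1 (visit(E)): cur=E back=1 fwd=0
After 2 (visit(Z)): cur=Z back=2 fwd=0
After 3 (visit(R)): cur=R back=3 fwd=0
After 4 (visit(D)): cur=D back=4 fwd=0
After 5 (back): cur=R back=3 fwd=1
After 6 (visit(T)): cur=T back=4 fwd=0
After 7 (back): cur=R back=3 fwd=1
After 8 (visit(U)): cur=U back=4 fwd=0
After 9 (visit(G)): cur=G back=5 fwd=0
After 10 (visit(Q)): cur=Q back=6 fwd=0
After 11 (visit(P)): cur=P back=7 fwd=0

Answer: P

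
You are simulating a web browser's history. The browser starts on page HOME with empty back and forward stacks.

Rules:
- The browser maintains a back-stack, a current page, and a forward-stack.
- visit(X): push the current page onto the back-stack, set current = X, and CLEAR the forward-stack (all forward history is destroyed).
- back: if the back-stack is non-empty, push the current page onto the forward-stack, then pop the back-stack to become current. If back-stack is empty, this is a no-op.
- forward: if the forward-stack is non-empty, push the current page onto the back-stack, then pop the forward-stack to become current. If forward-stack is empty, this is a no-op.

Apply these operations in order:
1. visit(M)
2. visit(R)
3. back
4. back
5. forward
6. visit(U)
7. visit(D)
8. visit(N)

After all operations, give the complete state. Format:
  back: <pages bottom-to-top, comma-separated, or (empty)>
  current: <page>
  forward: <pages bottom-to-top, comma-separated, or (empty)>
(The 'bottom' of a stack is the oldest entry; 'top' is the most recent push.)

Answer: back: HOME,M,U,D
current: N
forward: (empty)

Derivation:
After 1 (visit(M)): cur=M back=1 fwd=0
After 2 (visit(R)): cur=R back=2 fwd=0
After 3 (back): cur=M back=1 fwd=1
After 4 (back): cur=HOME back=0 fwd=2
After 5 (forward): cur=M back=1 fwd=1
After 6 (visit(U)): cur=U back=2 fwd=0
After 7 (visit(D)): cur=D back=3 fwd=0
After 8 (visit(N)): cur=N back=4 fwd=0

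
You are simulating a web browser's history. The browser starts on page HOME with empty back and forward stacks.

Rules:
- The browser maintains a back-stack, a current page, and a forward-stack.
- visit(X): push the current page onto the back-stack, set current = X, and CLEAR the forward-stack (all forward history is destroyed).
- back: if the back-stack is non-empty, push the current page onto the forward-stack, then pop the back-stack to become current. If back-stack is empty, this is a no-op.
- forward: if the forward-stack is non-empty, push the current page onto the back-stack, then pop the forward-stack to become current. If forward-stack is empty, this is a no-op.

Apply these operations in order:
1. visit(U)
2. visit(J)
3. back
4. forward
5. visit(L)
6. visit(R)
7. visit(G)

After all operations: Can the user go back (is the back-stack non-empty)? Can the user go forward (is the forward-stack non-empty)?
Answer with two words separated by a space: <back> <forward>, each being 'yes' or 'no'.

Answer: yes no

Derivation:
After 1 (visit(U)): cur=U back=1 fwd=0
After 2 (visit(J)): cur=J back=2 fwd=0
After 3 (back): cur=U back=1 fwd=1
After 4 (forward): cur=J back=2 fwd=0
After 5 (visit(L)): cur=L back=3 fwd=0
After 6 (visit(R)): cur=R back=4 fwd=0
After 7 (visit(G)): cur=G back=5 fwd=0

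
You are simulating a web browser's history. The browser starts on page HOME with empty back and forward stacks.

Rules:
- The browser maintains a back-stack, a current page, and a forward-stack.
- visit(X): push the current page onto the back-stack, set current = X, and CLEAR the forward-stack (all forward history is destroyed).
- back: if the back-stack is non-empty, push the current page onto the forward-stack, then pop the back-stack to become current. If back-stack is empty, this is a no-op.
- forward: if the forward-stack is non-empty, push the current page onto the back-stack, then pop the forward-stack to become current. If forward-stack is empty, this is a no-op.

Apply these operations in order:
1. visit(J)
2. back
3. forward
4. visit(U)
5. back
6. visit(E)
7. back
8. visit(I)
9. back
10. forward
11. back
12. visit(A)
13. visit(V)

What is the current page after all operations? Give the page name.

Answer: V

Derivation:
After 1 (visit(J)): cur=J back=1 fwd=0
After 2 (back): cur=HOME back=0 fwd=1
After 3 (forward): cur=J back=1 fwd=0
After 4 (visit(U)): cur=U back=2 fwd=0
After 5 (back): cur=J back=1 fwd=1
After 6 (visit(E)): cur=E back=2 fwd=0
After 7 (back): cur=J back=1 fwd=1
After 8 (visit(I)): cur=I back=2 fwd=0
After 9 (back): cur=J back=1 fwd=1
After 10 (forward): cur=I back=2 fwd=0
After 11 (back): cur=J back=1 fwd=1
After 12 (visit(A)): cur=A back=2 fwd=0
After 13 (visit(V)): cur=V back=3 fwd=0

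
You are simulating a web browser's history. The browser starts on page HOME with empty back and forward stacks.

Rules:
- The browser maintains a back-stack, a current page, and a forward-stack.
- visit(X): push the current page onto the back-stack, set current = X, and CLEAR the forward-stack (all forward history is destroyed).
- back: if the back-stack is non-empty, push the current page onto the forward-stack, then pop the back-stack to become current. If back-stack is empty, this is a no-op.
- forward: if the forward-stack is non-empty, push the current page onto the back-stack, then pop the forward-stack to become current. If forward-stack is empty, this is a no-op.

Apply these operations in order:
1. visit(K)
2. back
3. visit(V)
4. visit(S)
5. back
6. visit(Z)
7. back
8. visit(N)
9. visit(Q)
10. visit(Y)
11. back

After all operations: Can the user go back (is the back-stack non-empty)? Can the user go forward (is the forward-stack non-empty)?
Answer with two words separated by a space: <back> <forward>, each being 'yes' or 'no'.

Answer: yes yes

Derivation:
After 1 (visit(K)): cur=K back=1 fwd=0
After 2 (back): cur=HOME back=0 fwd=1
After 3 (visit(V)): cur=V back=1 fwd=0
After 4 (visit(S)): cur=S back=2 fwd=0
After 5 (back): cur=V back=1 fwd=1
After 6 (visit(Z)): cur=Z back=2 fwd=0
After 7 (back): cur=V back=1 fwd=1
After 8 (visit(N)): cur=N back=2 fwd=0
After 9 (visit(Q)): cur=Q back=3 fwd=0
After 10 (visit(Y)): cur=Y back=4 fwd=0
After 11 (back): cur=Q back=3 fwd=1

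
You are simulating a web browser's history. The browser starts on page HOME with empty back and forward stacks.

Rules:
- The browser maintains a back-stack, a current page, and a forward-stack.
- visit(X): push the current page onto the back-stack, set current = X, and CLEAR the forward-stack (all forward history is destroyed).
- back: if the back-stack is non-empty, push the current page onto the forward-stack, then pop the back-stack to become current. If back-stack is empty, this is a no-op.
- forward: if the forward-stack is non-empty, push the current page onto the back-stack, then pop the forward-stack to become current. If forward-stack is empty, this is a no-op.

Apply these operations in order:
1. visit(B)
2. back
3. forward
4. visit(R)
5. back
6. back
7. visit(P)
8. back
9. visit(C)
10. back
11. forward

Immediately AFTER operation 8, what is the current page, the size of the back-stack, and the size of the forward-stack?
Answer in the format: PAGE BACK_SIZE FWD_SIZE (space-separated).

After 1 (visit(B)): cur=B back=1 fwd=0
After 2 (back): cur=HOME back=0 fwd=1
After 3 (forward): cur=B back=1 fwd=0
After 4 (visit(R)): cur=R back=2 fwd=0
After 5 (back): cur=B back=1 fwd=1
After 6 (back): cur=HOME back=0 fwd=2
After 7 (visit(P)): cur=P back=1 fwd=0
After 8 (back): cur=HOME back=0 fwd=1

HOME 0 1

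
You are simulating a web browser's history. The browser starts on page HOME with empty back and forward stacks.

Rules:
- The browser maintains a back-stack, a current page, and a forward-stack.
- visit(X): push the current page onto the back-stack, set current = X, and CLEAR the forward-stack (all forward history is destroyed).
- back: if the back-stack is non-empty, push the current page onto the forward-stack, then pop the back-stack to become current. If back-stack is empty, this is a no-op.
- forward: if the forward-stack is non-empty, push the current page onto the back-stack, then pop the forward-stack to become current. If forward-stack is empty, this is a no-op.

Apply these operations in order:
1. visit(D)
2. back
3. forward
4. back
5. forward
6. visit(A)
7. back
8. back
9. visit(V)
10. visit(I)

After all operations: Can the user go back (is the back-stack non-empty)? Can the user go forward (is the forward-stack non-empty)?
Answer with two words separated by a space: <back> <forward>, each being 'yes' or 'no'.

After 1 (visit(D)): cur=D back=1 fwd=0
After 2 (back): cur=HOME back=0 fwd=1
After 3 (forward): cur=D back=1 fwd=0
After 4 (back): cur=HOME back=0 fwd=1
After 5 (forward): cur=D back=1 fwd=0
After 6 (visit(A)): cur=A back=2 fwd=0
After 7 (back): cur=D back=1 fwd=1
After 8 (back): cur=HOME back=0 fwd=2
After 9 (visit(V)): cur=V back=1 fwd=0
After 10 (visit(I)): cur=I back=2 fwd=0

Answer: yes no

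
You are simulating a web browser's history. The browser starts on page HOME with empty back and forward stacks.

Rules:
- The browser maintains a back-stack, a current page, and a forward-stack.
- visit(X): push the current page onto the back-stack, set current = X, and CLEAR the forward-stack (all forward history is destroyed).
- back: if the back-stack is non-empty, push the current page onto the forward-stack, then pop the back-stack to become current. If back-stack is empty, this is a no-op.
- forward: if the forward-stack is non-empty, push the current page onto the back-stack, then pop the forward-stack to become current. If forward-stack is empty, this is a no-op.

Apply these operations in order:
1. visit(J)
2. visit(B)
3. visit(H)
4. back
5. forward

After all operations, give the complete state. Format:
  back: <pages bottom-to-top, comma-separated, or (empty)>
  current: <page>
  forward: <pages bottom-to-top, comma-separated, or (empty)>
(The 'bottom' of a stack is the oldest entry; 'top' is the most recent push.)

After 1 (visit(J)): cur=J back=1 fwd=0
After 2 (visit(B)): cur=B back=2 fwd=0
After 3 (visit(H)): cur=H back=3 fwd=0
After 4 (back): cur=B back=2 fwd=1
After 5 (forward): cur=H back=3 fwd=0

Answer: back: HOME,J,B
current: H
forward: (empty)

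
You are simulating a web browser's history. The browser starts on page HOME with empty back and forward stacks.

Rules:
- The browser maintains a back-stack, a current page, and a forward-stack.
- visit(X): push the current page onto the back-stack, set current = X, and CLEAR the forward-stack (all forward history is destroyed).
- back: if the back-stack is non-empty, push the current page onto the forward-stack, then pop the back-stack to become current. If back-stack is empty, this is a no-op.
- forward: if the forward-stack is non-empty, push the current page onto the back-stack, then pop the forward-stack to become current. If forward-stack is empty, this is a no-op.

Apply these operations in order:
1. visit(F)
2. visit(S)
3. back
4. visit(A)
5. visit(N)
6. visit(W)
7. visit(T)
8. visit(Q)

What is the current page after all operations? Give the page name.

After 1 (visit(F)): cur=F back=1 fwd=0
After 2 (visit(S)): cur=S back=2 fwd=0
After 3 (back): cur=F back=1 fwd=1
After 4 (visit(A)): cur=A back=2 fwd=0
After 5 (visit(N)): cur=N back=3 fwd=0
After 6 (visit(W)): cur=W back=4 fwd=0
After 7 (visit(T)): cur=T back=5 fwd=0
After 8 (visit(Q)): cur=Q back=6 fwd=0

Answer: Q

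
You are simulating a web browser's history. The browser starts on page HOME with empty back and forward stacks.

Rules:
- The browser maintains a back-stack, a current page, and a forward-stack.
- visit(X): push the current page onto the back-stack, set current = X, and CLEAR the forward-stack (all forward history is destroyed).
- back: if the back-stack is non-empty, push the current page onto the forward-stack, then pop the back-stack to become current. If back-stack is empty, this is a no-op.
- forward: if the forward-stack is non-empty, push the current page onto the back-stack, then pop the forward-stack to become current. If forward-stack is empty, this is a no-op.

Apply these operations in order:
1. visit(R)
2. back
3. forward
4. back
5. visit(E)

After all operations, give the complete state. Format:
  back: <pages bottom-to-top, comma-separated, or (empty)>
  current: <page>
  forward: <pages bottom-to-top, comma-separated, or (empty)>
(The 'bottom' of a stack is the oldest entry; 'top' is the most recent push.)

Answer: back: HOME
current: E
forward: (empty)

Derivation:
After 1 (visit(R)): cur=R back=1 fwd=0
After 2 (back): cur=HOME back=0 fwd=1
After 3 (forward): cur=R back=1 fwd=0
After 4 (back): cur=HOME back=0 fwd=1
After 5 (visit(E)): cur=E back=1 fwd=0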